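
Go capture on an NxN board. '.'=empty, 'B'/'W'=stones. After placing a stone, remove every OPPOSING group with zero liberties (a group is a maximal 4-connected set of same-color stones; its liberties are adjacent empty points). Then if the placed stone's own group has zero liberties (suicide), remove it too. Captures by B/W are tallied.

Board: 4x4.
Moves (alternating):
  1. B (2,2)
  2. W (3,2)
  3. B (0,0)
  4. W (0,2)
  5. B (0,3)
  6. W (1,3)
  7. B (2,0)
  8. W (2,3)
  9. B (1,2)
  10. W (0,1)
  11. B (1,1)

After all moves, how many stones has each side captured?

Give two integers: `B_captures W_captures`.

Answer: 0 1

Derivation:
Move 1: B@(2,2) -> caps B=0 W=0
Move 2: W@(3,2) -> caps B=0 W=0
Move 3: B@(0,0) -> caps B=0 W=0
Move 4: W@(0,2) -> caps B=0 W=0
Move 5: B@(0,3) -> caps B=0 W=0
Move 6: W@(1,3) -> caps B=0 W=1
Move 7: B@(2,0) -> caps B=0 W=1
Move 8: W@(2,3) -> caps B=0 W=1
Move 9: B@(1,2) -> caps B=0 W=1
Move 10: W@(0,1) -> caps B=0 W=1
Move 11: B@(1,1) -> caps B=0 W=1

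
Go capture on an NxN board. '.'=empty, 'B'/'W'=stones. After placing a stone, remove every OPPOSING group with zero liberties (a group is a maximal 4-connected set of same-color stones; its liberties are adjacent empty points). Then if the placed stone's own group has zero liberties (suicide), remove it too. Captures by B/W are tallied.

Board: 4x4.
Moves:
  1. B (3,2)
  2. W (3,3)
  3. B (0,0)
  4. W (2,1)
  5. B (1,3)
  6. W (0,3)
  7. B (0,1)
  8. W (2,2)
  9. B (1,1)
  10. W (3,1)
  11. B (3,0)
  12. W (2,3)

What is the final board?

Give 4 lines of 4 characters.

Answer: BB.W
.B.B
.WWW
BW.W

Derivation:
Move 1: B@(3,2) -> caps B=0 W=0
Move 2: W@(3,3) -> caps B=0 W=0
Move 3: B@(0,0) -> caps B=0 W=0
Move 4: W@(2,1) -> caps B=0 W=0
Move 5: B@(1,3) -> caps B=0 W=0
Move 6: W@(0,3) -> caps B=0 W=0
Move 7: B@(0,1) -> caps B=0 W=0
Move 8: W@(2,2) -> caps B=0 W=0
Move 9: B@(1,1) -> caps B=0 W=0
Move 10: W@(3,1) -> caps B=0 W=1
Move 11: B@(3,0) -> caps B=0 W=1
Move 12: W@(2,3) -> caps B=0 W=1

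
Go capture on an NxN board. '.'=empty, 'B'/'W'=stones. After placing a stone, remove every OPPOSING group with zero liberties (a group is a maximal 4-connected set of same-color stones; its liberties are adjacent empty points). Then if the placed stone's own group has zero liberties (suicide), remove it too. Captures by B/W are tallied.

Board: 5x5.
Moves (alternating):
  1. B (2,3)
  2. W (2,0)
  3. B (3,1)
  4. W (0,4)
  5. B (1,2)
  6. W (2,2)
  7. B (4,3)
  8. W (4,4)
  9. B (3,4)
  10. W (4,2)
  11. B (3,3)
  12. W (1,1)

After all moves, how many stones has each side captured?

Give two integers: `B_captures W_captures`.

Answer: 1 0

Derivation:
Move 1: B@(2,3) -> caps B=0 W=0
Move 2: W@(2,0) -> caps B=0 W=0
Move 3: B@(3,1) -> caps B=0 W=0
Move 4: W@(0,4) -> caps B=0 W=0
Move 5: B@(1,2) -> caps B=0 W=0
Move 6: W@(2,2) -> caps B=0 W=0
Move 7: B@(4,3) -> caps B=0 W=0
Move 8: W@(4,4) -> caps B=0 W=0
Move 9: B@(3,4) -> caps B=1 W=0
Move 10: W@(4,2) -> caps B=1 W=0
Move 11: B@(3,3) -> caps B=1 W=0
Move 12: W@(1,1) -> caps B=1 W=0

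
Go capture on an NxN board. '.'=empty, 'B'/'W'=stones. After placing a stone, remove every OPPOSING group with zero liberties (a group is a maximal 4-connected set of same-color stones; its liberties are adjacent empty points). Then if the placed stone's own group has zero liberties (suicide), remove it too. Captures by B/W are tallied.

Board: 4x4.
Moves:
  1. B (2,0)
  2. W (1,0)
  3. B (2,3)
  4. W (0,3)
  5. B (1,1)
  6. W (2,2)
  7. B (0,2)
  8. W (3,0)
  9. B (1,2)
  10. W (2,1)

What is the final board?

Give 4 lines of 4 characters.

Move 1: B@(2,0) -> caps B=0 W=0
Move 2: W@(1,0) -> caps B=0 W=0
Move 3: B@(2,3) -> caps B=0 W=0
Move 4: W@(0,3) -> caps B=0 W=0
Move 5: B@(1,1) -> caps B=0 W=0
Move 6: W@(2,2) -> caps B=0 W=0
Move 7: B@(0,2) -> caps B=0 W=0
Move 8: W@(3,0) -> caps B=0 W=0
Move 9: B@(1,2) -> caps B=0 W=0
Move 10: W@(2,1) -> caps B=0 W=1

Answer: ..BW
WBB.
.WWB
W...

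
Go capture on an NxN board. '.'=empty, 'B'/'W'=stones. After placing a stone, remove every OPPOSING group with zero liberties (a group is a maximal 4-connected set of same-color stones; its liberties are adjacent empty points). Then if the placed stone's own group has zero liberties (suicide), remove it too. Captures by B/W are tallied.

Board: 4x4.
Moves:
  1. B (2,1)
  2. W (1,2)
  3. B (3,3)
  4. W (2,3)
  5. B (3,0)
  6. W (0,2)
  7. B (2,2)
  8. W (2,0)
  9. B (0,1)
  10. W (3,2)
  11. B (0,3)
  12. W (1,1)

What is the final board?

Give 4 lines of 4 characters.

Move 1: B@(2,1) -> caps B=0 W=0
Move 2: W@(1,2) -> caps B=0 W=0
Move 3: B@(3,3) -> caps B=0 W=0
Move 4: W@(2,3) -> caps B=0 W=0
Move 5: B@(3,0) -> caps B=0 W=0
Move 6: W@(0,2) -> caps B=0 W=0
Move 7: B@(2,2) -> caps B=0 W=0
Move 8: W@(2,0) -> caps B=0 W=0
Move 9: B@(0,1) -> caps B=0 W=0
Move 10: W@(3,2) -> caps B=0 W=1
Move 11: B@(0,3) -> caps B=0 W=1
Move 12: W@(1,1) -> caps B=0 W=1

Answer: .BWB
.WW.
WBBW
B.W.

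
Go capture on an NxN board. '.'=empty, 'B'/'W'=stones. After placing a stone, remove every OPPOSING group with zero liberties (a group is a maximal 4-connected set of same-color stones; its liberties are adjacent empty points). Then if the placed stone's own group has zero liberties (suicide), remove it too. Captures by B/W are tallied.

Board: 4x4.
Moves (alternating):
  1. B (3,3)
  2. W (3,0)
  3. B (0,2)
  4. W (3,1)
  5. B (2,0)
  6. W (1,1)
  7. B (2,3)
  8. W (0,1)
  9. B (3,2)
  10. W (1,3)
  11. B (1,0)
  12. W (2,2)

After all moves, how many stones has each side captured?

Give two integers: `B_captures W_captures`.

Move 1: B@(3,3) -> caps B=0 W=0
Move 2: W@(3,0) -> caps B=0 W=0
Move 3: B@(0,2) -> caps B=0 W=0
Move 4: W@(3,1) -> caps B=0 W=0
Move 5: B@(2,0) -> caps B=0 W=0
Move 6: W@(1,1) -> caps B=0 W=0
Move 7: B@(2,3) -> caps B=0 W=0
Move 8: W@(0,1) -> caps B=0 W=0
Move 9: B@(3,2) -> caps B=0 W=0
Move 10: W@(1,3) -> caps B=0 W=0
Move 11: B@(1,0) -> caps B=0 W=0
Move 12: W@(2,2) -> caps B=0 W=3

Answer: 0 3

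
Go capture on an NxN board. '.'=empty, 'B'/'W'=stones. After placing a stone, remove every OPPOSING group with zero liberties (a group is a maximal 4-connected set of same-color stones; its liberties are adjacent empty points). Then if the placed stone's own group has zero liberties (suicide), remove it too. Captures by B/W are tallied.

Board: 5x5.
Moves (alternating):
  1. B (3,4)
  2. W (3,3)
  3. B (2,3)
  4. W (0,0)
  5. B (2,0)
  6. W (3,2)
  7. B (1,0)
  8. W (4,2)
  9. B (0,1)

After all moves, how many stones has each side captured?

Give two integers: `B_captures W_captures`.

Answer: 1 0

Derivation:
Move 1: B@(3,4) -> caps B=0 W=0
Move 2: W@(3,3) -> caps B=0 W=0
Move 3: B@(2,3) -> caps B=0 W=0
Move 4: W@(0,0) -> caps B=0 W=0
Move 5: B@(2,0) -> caps B=0 W=0
Move 6: W@(3,2) -> caps B=0 W=0
Move 7: B@(1,0) -> caps B=0 W=0
Move 8: W@(4,2) -> caps B=0 W=0
Move 9: B@(0,1) -> caps B=1 W=0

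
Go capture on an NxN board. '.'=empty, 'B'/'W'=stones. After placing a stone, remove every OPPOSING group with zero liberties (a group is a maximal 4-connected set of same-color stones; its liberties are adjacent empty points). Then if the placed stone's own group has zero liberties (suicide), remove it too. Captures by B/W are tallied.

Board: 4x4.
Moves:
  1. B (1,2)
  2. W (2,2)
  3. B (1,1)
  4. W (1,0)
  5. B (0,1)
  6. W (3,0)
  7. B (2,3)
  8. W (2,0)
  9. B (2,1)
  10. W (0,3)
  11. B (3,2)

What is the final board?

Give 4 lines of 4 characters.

Move 1: B@(1,2) -> caps B=0 W=0
Move 2: W@(2,2) -> caps B=0 W=0
Move 3: B@(1,1) -> caps B=0 W=0
Move 4: W@(1,0) -> caps B=0 W=0
Move 5: B@(0,1) -> caps B=0 W=0
Move 6: W@(3,0) -> caps B=0 W=0
Move 7: B@(2,3) -> caps B=0 W=0
Move 8: W@(2,0) -> caps B=0 W=0
Move 9: B@(2,1) -> caps B=0 W=0
Move 10: W@(0,3) -> caps B=0 W=0
Move 11: B@(3,2) -> caps B=1 W=0

Answer: .B.W
WBB.
WB.B
W.B.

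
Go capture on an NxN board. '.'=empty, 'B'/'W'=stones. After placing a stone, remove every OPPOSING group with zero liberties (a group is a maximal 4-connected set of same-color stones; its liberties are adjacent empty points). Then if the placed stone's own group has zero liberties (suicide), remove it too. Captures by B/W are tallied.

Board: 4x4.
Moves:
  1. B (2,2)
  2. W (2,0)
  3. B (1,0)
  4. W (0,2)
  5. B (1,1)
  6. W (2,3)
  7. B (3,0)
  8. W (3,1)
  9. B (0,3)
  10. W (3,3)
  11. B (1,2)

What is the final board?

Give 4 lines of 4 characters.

Move 1: B@(2,2) -> caps B=0 W=0
Move 2: W@(2,0) -> caps B=0 W=0
Move 3: B@(1,0) -> caps B=0 W=0
Move 4: W@(0,2) -> caps B=0 W=0
Move 5: B@(1,1) -> caps B=0 W=0
Move 6: W@(2,3) -> caps B=0 W=0
Move 7: B@(3,0) -> caps B=0 W=0
Move 8: W@(3,1) -> caps B=0 W=1
Move 9: B@(0,3) -> caps B=0 W=1
Move 10: W@(3,3) -> caps B=0 W=1
Move 11: B@(1,2) -> caps B=0 W=1

Answer: ..WB
BBB.
W.BW
.W.W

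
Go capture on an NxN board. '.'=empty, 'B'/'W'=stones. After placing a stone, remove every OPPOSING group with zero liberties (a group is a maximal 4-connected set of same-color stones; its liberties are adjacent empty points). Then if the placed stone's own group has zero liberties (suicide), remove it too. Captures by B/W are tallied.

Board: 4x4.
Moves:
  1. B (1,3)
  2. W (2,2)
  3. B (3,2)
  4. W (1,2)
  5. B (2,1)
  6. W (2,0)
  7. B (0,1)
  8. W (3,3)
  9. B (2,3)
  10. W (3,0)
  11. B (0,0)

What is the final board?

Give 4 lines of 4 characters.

Move 1: B@(1,3) -> caps B=0 W=0
Move 2: W@(2,2) -> caps B=0 W=0
Move 3: B@(3,2) -> caps B=0 W=0
Move 4: W@(1,2) -> caps B=0 W=0
Move 5: B@(2,1) -> caps B=0 W=0
Move 6: W@(2,0) -> caps B=0 W=0
Move 7: B@(0,1) -> caps B=0 W=0
Move 8: W@(3,3) -> caps B=0 W=0
Move 9: B@(2,3) -> caps B=1 W=0
Move 10: W@(3,0) -> caps B=1 W=0
Move 11: B@(0,0) -> caps B=1 W=0

Answer: BB..
..WB
WBWB
W.B.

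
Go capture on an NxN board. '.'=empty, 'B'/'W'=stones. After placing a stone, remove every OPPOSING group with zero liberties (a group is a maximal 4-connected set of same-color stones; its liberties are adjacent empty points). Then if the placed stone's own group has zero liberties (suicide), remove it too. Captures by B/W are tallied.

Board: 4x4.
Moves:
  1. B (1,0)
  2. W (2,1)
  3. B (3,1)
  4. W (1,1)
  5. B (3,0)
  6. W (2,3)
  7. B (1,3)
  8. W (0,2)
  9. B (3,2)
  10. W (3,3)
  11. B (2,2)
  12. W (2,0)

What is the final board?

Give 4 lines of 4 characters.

Answer: ..W.
BW.B
WWB.
BBB.

Derivation:
Move 1: B@(1,0) -> caps B=0 W=0
Move 2: W@(2,1) -> caps B=0 W=0
Move 3: B@(3,1) -> caps B=0 W=0
Move 4: W@(1,1) -> caps B=0 W=0
Move 5: B@(3,0) -> caps B=0 W=0
Move 6: W@(2,3) -> caps B=0 W=0
Move 7: B@(1,3) -> caps B=0 W=0
Move 8: W@(0,2) -> caps B=0 W=0
Move 9: B@(3,2) -> caps B=0 W=0
Move 10: W@(3,3) -> caps B=0 W=0
Move 11: B@(2,2) -> caps B=2 W=0
Move 12: W@(2,0) -> caps B=2 W=0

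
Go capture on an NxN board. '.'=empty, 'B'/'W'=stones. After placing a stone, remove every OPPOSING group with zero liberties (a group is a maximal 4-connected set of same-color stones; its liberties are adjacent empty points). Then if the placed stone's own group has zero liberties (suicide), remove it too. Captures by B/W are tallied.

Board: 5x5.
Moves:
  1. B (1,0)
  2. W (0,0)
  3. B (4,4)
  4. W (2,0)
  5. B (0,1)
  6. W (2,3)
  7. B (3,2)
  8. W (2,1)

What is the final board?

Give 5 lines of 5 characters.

Move 1: B@(1,0) -> caps B=0 W=0
Move 2: W@(0,0) -> caps B=0 W=0
Move 3: B@(4,4) -> caps B=0 W=0
Move 4: W@(2,0) -> caps B=0 W=0
Move 5: B@(0,1) -> caps B=1 W=0
Move 6: W@(2,3) -> caps B=1 W=0
Move 7: B@(3,2) -> caps B=1 W=0
Move 8: W@(2,1) -> caps B=1 W=0

Answer: .B...
B....
WW.W.
..B..
....B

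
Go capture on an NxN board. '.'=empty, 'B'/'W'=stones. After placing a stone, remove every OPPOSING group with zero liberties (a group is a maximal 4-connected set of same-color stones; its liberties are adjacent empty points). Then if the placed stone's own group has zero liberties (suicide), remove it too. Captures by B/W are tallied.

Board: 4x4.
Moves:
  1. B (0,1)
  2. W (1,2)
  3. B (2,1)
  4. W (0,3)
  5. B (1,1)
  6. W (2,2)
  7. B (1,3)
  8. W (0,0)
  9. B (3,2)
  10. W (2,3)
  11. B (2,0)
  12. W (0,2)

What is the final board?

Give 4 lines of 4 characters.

Move 1: B@(0,1) -> caps B=0 W=0
Move 2: W@(1,2) -> caps B=0 W=0
Move 3: B@(2,1) -> caps B=0 W=0
Move 4: W@(0,3) -> caps B=0 W=0
Move 5: B@(1,1) -> caps B=0 W=0
Move 6: W@(2,2) -> caps B=0 W=0
Move 7: B@(1,3) -> caps B=0 W=0
Move 8: W@(0,0) -> caps B=0 W=0
Move 9: B@(3,2) -> caps B=0 W=0
Move 10: W@(2,3) -> caps B=0 W=1
Move 11: B@(2,0) -> caps B=0 W=1
Move 12: W@(0,2) -> caps B=0 W=1

Answer: WBWW
.BW.
BBWW
..B.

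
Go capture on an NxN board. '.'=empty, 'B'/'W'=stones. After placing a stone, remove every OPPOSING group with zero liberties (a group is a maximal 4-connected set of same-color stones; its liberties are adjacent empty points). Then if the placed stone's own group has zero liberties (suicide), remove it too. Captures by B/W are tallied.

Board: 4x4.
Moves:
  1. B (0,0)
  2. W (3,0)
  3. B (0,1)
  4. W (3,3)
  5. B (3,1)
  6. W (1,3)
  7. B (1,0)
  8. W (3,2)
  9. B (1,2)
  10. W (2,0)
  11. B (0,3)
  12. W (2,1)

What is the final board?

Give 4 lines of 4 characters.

Move 1: B@(0,0) -> caps B=0 W=0
Move 2: W@(3,0) -> caps B=0 W=0
Move 3: B@(0,1) -> caps B=0 W=0
Move 4: W@(3,3) -> caps B=0 W=0
Move 5: B@(3,1) -> caps B=0 W=0
Move 6: W@(1,3) -> caps B=0 W=0
Move 7: B@(1,0) -> caps B=0 W=0
Move 8: W@(3,2) -> caps B=0 W=0
Move 9: B@(1,2) -> caps B=0 W=0
Move 10: W@(2,0) -> caps B=0 W=0
Move 11: B@(0,3) -> caps B=0 W=0
Move 12: W@(2,1) -> caps B=0 W=1

Answer: BB.B
B.BW
WW..
W.WW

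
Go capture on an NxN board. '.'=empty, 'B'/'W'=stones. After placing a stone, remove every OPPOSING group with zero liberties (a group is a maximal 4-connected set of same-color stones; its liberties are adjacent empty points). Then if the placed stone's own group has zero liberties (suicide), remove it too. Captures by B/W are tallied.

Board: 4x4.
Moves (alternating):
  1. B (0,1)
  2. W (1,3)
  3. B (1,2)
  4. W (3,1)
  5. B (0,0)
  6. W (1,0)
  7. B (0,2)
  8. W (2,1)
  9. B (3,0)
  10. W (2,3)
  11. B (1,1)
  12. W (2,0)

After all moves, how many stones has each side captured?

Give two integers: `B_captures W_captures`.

Move 1: B@(0,1) -> caps B=0 W=0
Move 2: W@(1,3) -> caps B=0 W=0
Move 3: B@(1,2) -> caps B=0 W=0
Move 4: W@(3,1) -> caps B=0 W=0
Move 5: B@(0,0) -> caps B=0 W=0
Move 6: W@(1,0) -> caps B=0 W=0
Move 7: B@(0,2) -> caps B=0 W=0
Move 8: W@(2,1) -> caps B=0 W=0
Move 9: B@(3,0) -> caps B=0 W=0
Move 10: W@(2,3) -> caps B=0 W=0
Move 11: B@(1,1) -> caps B=0 W=0
Move 12: W@(2,0) -> caps B=0 W=1

Answer: 0 1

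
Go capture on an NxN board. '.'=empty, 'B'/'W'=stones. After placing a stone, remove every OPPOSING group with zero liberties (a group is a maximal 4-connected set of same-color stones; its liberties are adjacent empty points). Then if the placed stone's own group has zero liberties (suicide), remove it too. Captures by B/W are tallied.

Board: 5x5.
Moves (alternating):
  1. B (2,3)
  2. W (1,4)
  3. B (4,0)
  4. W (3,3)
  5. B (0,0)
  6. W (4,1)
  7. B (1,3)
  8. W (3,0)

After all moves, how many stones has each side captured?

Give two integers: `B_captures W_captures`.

Move 1: B@(2,3) -> caps B=0 W=0
Move 2: W@(1,4) -> caps B=0 W=0
Move 3: B@(4,0) -> caps B=0 W=0
Move 4: W@(3,3) -> caps B=0 W=0
Move 5: B@(0,0) -> caps B=0 W=0
Move 6: W@(4,1) -> caps B=0 W=0
Move 7: B@(1,3) -> caps B=0 W=0
Move 8: W@(3,0) -> caps B=0 W=1

Answer: 0 1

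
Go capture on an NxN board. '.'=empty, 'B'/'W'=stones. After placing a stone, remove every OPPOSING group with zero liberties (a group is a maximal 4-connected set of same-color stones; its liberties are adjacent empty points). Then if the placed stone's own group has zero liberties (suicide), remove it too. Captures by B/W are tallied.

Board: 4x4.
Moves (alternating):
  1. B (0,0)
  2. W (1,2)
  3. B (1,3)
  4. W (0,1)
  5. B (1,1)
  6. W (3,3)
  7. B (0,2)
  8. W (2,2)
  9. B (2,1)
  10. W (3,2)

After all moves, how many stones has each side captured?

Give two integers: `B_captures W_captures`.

Move 1: B@(0,0) -> caps B=0 W=0
Move 2: W@(1,2) -> caps B=0 W=0
Move 3: B@(1,3) -> caps B=0 W=0
Move 4: W@(0,1) -> caps B=0 W=0
Move 5: B@(1,1) -> caps B=0 W=0
Move 6: W@(3,3) -> caps B=0 W=0
Move 7: B@(0,2) -> caps B=1 W=0
Move 8: W@(2,2) -> caps B=1 W=0
Move 9: B@(2,1) -> caps B=1 W=0
Move 10: W@(3,2) -> caps B=1 W=0

Answer: 1 0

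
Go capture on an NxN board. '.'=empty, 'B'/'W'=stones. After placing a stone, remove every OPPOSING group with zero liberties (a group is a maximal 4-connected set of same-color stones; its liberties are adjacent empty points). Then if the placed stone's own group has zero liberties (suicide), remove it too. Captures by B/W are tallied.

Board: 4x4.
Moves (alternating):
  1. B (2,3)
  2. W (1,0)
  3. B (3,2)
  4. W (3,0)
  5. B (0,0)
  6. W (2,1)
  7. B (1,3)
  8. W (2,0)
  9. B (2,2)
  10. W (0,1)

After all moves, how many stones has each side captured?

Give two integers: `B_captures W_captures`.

Move 1: B@(2,3) -> caps B=0 W=0
Move 2: W@(1,0) -> caps B=0 W=0
Move 3: B@(3,2) -> caps B=0 W=0
Move 4: W@(3,0) -> caps B=0 W=0
Move 5: B@(0,0) -> caps B=0 W=0
Move 6: W@(2,1) -> caps B=0 W=0
Move 7: B@(1,3) -> caps B=0 W=0
Move 8: W@(2,0) -> caps B=0 W=0
Move 9: B@(2,2) -> caps B=0 W=0
Move 10: W@(0,1) -> caps B=0 W=1

Answer: 0 1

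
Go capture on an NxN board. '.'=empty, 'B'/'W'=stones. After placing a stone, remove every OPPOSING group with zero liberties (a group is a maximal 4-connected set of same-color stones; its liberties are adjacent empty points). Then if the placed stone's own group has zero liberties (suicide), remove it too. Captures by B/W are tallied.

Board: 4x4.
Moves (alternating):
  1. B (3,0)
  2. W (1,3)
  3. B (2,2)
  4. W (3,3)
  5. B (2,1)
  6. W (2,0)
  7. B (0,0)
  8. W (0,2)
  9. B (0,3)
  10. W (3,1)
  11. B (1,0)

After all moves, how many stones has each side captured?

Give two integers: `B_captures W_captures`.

Move 1: B@(3,0) -> caps B=0 W=0
Move 2: W@(1,3) -> caps B=0 W=0
Move 3: B@(2,2) -> caps B=0 W=0
Move 4: W@(3,3) -> caps B=0 W=0
Move 5: B@(2,1) -> caps B=0 W=0
Move 6: W@(2,0) -> caps B=0 W=0
Move 7: B@(0,0) -> caps B=0 W=0
Move 8: W@(0,2) -> caps B=0 W=0
Move 9: B@(0,3) -> caps B=0 W=0
Move 10: W@(3,1) -> caps B=0 W=1
Move 11: B@(1,0) -> caps B=0 W=1

Answer: 0 1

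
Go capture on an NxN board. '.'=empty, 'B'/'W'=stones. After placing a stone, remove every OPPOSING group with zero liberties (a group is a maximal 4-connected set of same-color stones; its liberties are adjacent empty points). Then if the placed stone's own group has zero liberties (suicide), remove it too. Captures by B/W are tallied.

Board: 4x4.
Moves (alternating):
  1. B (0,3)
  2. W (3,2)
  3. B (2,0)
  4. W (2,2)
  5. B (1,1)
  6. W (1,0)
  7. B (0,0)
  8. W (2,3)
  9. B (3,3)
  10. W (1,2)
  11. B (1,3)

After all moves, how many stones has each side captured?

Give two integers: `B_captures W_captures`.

Move 1: B@(0,3) -> caps B=0 W=0
Move 2: W@(3,2) -> caps B=0 W=0
Move 3: B@(2,0) -> caps B=0 W=0
Move 4: W@(2,2) -> caps B=0 W=0
Move 5: B@(1,1) -> caps B=0 W=0
Move 6: W@(1,0) -> caps B=0 W=0
Move 7: B@(0,0) -> caps B=1 W=0
Move 8: W@(2,3) -> caps B=1 W=0
Move 9: B@(3,3) -> caps B=1 W=0
Move 10: W@(1,2) -> caps B=1 W=0
Move 11: B@(1,3) -> caps B=1 W=0

Answer: 1 0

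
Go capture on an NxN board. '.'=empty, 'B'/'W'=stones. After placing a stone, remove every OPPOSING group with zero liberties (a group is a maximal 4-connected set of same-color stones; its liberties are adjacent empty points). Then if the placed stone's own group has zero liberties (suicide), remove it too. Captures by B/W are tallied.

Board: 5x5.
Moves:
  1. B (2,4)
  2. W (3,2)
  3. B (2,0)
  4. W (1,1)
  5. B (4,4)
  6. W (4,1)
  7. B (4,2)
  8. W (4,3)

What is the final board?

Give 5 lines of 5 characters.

Answer: .....
.W...
B...B
..W..
.W.WB

Derivation:
Move 1: B@(2,4) -> caps B=0 W=0
Move 2: W@(3,2) -> caps B=0 W=0
Move 3: B@(2,0) -> caps B=0 W=0
Move 4: W@(1,1) -> caps B=0 W=0
Move 5: B@(4,4) -> caps B=0 W=0
Move 6: W@(4,1) -> caps B=0 W=0
Move 7: B@(4,2) -> caps B=0 W=0
Move 8: W@(4,3) -> caps B=0 W=1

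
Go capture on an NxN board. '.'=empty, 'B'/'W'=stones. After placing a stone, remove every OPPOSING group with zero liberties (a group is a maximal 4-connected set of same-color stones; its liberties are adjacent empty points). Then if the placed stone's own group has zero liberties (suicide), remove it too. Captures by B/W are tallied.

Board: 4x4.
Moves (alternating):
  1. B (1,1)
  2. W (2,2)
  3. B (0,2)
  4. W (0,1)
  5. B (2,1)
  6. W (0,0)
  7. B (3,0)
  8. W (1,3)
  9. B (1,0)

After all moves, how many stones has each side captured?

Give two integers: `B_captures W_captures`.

Move 1: B@(1,1) -> caps B=0 W=0
Move 2: W@(2,2) -> caps B=0 W=0
Move 3: B@(0,2) -> caps B=0 W=0
Move 4: W@(0,1) -> caps B=0 W=0
Move 5: B@(2,1) -> caps B=0 W=0
Move 6: W@(0,0) -> caps B=0 W=0
Move 7: B@(3,0) -> caps B=0 W=0
Move 8: W@(1,3) -> caps B=0 W=0
Move 9: B@(1,0) -> caps B=2 W=0

Answer: 2 0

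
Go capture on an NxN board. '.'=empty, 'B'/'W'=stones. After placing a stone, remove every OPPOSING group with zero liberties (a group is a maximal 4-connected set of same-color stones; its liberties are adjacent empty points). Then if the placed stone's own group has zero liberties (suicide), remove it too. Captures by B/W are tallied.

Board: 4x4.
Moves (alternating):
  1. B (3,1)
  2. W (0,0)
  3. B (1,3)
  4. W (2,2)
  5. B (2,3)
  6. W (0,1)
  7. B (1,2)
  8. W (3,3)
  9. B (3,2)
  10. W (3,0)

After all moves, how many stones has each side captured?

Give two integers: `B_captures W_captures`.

Move 1: B@(3,1) -> caps B=0 W=0
Move 2: W@(0,0) -> caps B=0 W=0
Move 3: B@(1,3) -> caps B=0 W=0
Move 4: W@(2,2) -> caps B=0 W=0
Move 5: B@(2,3) -> caps B=0 W=0
Move 6: W@(0,1) -> caps B=0 W=0
Move 7: B@(1,2) -> caps B=0 W=0
Move 8: W@(3,3) -> caps B=0 W=0
Move 9: B@(3,2) -> caps B=1 W=0
Move 10: W@(3,0) -> caps B=1 W=0

Answer: 1 0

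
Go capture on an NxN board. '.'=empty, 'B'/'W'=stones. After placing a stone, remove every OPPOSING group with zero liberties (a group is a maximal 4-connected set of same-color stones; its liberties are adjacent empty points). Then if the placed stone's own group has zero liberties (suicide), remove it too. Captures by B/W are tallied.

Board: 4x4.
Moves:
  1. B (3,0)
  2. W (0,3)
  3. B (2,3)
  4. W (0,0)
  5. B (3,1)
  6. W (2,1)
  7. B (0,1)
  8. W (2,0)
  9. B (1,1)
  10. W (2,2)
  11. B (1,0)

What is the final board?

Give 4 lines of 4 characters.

Move 1: B@(3,0) -> caps B=0 W=0
Move 2: W@(0,3) -> caps B=0 W=0
Move 3: B@(2,3) -> caps B=0 W=0
Move 4: W@(0,0) -> caps B=0 W=0
Move 5: B@(3,1) -> caps B=0 W=0
Move 6: W@(2,1) -> caps B=0 W=0
Move 7: B@(0,1) -> caps B=0 W=0
Move 8: W@(2,0) -> caps B=0 W=0
Move 9: B@(1,1) -> caps B=0 W=0
Move 10: W@(2,2) -> caps B=0 W=0
Move 11: B@(1,0) -> caps B=1 W=0

Answer: .B.W
BB..
WWWB
BB..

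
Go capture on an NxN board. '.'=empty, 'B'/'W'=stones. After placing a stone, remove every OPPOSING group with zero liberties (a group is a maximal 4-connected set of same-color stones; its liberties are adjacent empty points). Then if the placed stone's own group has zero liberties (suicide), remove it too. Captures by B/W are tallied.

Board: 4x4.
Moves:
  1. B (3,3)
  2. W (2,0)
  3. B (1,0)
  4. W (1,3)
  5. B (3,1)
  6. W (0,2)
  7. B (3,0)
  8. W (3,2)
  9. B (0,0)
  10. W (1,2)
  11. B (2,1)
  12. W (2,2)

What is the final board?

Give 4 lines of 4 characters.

Answer: B.W.
B.WW
.BW.
BBWB

Derivation:
Move 1: B@(3,3) -> caps B=0 W=0
Move 2: W@(2,0) -> caps B=0 W=0
Move 3: B@(1,0) -> caps B=0 W=0
Move 4: W@(1,3) -> caps B=0 W=0
Move 5: B@(3,1) -> caps B=0 W=0
Move 6: W@(0,2) -> caps B=0 W=0
Move 7: B@(3,0) -> caps B=0 W=0
Move 8: W@(3,2) -> caps B=0 W=0
Move 9: B@(0,0) -> caps B=0 W=0
Move 10: W@(1,2) -> caps B=0 W=0
Move 11: B@(2,1) -> caps B=1 W=0
Move 12: W@(2,2) -> caps B=1 W=0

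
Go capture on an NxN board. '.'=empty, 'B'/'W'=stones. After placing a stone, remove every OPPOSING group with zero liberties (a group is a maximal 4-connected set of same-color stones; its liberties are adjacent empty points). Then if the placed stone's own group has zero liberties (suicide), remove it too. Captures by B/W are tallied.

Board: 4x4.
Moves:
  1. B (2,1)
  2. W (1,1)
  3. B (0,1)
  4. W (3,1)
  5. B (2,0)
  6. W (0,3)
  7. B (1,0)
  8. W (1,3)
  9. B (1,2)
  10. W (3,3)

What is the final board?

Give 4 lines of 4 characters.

Move 1: B@(2,1) -> caps B=0 W=0
Move 2: W@(1,1) -> caps B=0 W=0
Move 3: B@(0,1) -> caps B=0 W=0
Move 4: W@(3,1) -> caps B=0 W=0
Move 5: B@(2,0) -> caps B=0 W=0
Move 6: W@(0,3) -> caps B=0 W=0
Move 7: B@(1,0) -> caps B=0 W=0
Move 8: W@(1,3) -> caps B=0 W=0
Move 9: B@(1,2) -> caps B=1 W=0
Move 10: W@(3,3) -> caps B=1 W=0

Answer: .B.W
B.BW
BB..
.W.W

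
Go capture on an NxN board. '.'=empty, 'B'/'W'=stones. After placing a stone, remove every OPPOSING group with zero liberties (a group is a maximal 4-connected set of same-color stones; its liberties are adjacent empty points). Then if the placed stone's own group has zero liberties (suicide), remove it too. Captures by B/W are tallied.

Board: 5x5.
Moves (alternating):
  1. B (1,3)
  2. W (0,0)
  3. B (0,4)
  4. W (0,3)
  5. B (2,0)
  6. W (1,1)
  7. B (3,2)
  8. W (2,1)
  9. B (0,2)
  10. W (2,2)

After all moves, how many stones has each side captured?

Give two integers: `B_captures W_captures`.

Move 1: B@(1,3) -> caps B=0 W=0
Move 2: W@(0,0) -> caps B=0 W=0
Move 3: B@(0,4) -> caps B=0 W=0
Move 4: W@(0,3) -> caps B=0 W=0
Move 5: B@(2,0) -> caps B=0 W=0
Move 6: W@(1,1) -> caps B=0 W=0
Move 7: B@(3,2) -> caps B=0 W=0
Move 8: W@(2,1) -> caps B=0 W=0
Move 9: B@(0,2) -> caps B=1 W=0
Move 10: W@(2,2) -> caps B=1 W=0

Answer: 1 0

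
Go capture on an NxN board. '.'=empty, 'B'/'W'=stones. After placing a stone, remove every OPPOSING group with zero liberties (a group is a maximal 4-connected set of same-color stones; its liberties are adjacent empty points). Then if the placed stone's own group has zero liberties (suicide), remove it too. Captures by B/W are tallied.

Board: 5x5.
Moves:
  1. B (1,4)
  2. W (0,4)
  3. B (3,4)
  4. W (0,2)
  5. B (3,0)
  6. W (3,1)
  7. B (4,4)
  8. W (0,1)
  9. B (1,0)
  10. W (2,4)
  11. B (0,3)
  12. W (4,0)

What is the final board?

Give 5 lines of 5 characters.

Answer: .WWB.
B...B
....W
BW..B
W...B

Derivation:
Move 1: B@(1,4) -> caps B=0 W=0
Move 2: W@(0,4) -> caps B=0 W=0
Move 3: B@(3,4) -> caps B=0 W=0
Move 4: W@(0,2) -> caps B=0 W=0
Move 5: B@(3,0) -> caps B=0 W=0
Move 6: W@(3,1) -> caps B=0 W=0
Move 7: B@(4,4) -> caps B=0 W=0
Move 8: W@(0,1) -> caps B=0 W=0
Move 9: B@(1,0) -> caps B=0 W=0
Move 10: W@(2,4) -> caps B=0 W=0
Move 11: B@(0,3) -> caps B=1 W=0
Move 12: W@(4,0) -> caps B=1 W=0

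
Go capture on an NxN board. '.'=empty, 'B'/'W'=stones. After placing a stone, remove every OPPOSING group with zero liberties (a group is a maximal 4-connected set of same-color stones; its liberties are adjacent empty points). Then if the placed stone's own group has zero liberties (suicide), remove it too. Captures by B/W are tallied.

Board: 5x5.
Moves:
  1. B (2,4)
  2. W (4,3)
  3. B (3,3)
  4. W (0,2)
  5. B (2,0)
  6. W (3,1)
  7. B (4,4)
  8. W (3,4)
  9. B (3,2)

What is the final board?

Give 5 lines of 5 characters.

Answer: ..W..
.....
B...B
.WBBW
...W.

Derivation:
Move 1: B@(2,4) -> caps B=0 W=0
Move 2: W@(4,3) -> caps B=0 W=0
Move 3: B@(3,3) -> caps B=0 W=0
Move 4: W@(0,2) -> caps B=0 W=0
Move 5: B@(2,0) -> caps B=0 W=0
Move 6: W@(3,1) -> caps B=0 W=0
Move 7: B@(4,4) -> caps B=0 W=0
Move 8: W@(3,4) -> caps B=0 W=1
Move 9: B@(3,2) -> caps B=0 W=1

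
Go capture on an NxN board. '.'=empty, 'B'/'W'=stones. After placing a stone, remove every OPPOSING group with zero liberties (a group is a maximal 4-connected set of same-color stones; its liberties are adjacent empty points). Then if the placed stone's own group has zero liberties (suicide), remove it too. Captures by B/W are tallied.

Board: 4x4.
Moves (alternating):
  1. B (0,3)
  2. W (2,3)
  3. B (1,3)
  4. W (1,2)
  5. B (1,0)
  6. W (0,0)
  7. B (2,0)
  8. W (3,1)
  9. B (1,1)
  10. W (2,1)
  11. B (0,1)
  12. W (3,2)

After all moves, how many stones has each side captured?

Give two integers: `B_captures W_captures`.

Move 1: B@(0,3) -> caps B=0 W=0
Move 2: W@(2,3) -> caps B=0 W=0
Move 3: B@(1,3) -> caps B=0 W=0
Move 4: W@(1,2) -> caps B=0 W=0
Move 5: B@(1,0) -> caps B=0 W=0
Move 6: W@(0,0) -> caps B=0 W=0
Move 7: B@(2,0) -> caps B=0 W=0
Move 8: W@(3,1) -> caps B=0 W=0
Move 9: B@(1,1) -> caps B=0 W=0
Move 10: W@(2,1) -> caps B=0 W=0
Move 11: B@(0,1) -> caps B=1 W=0
Move 12: W@(3,2) -> caps B=1 W=0

Answer: 1 0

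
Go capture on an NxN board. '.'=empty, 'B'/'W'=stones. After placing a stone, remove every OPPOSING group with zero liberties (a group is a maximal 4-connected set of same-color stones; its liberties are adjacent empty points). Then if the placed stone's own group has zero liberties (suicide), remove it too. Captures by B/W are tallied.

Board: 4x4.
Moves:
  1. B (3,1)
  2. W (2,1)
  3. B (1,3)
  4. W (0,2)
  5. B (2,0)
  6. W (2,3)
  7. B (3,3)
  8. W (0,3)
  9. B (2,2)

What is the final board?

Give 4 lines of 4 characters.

Answer: ..WW
...B
BWB.
.B.B

Derivation:
Move 1: B@(3,1) -> caps B=0 W=0
Move 2: W@(2,1) -> caps B=0 W=0
Move 3: B@(1,3) -> caps B=0 W=0
Move 4: W@(0,2) -> caps B=0 W=0
Move 5: B@(2,0) -> caps B=0 W=0
Move 6: W@(2,3) -> caps B=0 W=0
Move 7: B@(3,3) -> caps B=0 W=0
Move 8: W@(0,3) -> caps B=0 W=0
Move 9: B@(2,2) -> caps B=1 W=0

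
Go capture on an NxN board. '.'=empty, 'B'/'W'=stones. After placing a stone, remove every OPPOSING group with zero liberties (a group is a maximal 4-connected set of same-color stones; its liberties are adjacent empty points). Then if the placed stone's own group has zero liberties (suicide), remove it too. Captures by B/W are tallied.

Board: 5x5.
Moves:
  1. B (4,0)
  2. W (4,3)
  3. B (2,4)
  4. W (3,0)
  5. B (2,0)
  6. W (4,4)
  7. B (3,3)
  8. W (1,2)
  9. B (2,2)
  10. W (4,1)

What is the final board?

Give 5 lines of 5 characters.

Move 1: B@(4,0) -> caps B=0 W=0
Move 2: W@(4,3) -> caps B=0 W=0
Move 3: B@(2,4) -> caps B=0 W=0
Move 4: W@(3,0) -> caps B=0 W=0
Move 5: B@(2,0) -> caps B=0 W=0
Move 6: W@(4,4) -> caps B=0 W=0
Move 7: B@(3,3) -> caps B=0 W=0
Move 8: W@(1,2) -> caps B=0 W=0
Move 9: B@(2,2) -> caps B=0 W=0
Move 10: W@(4,1) -> caps B=0 W=1

Answer: .....
..W..
B.B.B
W..B.
.W.WW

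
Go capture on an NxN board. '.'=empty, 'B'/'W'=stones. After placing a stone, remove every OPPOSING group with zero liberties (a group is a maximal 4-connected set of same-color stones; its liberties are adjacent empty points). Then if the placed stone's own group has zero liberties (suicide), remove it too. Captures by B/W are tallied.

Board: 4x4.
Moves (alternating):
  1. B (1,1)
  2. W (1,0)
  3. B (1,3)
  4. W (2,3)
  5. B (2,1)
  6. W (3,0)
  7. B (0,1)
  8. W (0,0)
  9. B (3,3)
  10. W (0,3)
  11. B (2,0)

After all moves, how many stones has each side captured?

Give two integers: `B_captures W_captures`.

Move 1: B@(1,1) -> caps B=0 W=0
Move 2: W@(1,0) -> caps B=0 W=0
Move 3: B@(1,3) -> caps B=0 W=0
Move 4: W@(2,3) -> caps B=0 W=0
Move 5: B@(2,1) -> caps B=0 W=0
Move 6: W@(3,0) -> caps B=0 W=0
Move 7: B@(0,1) -> caps B=0 W=0
Move 8: W@(0,0) -> caps B=0 W=0
Move 9: B@(3,3) -> caps B=0 W=0
Move 10: W@(0,3) -> caps B=0 W=0
Move 11: B@(2,0) -> caps B=2 W=0

Answer: 2 0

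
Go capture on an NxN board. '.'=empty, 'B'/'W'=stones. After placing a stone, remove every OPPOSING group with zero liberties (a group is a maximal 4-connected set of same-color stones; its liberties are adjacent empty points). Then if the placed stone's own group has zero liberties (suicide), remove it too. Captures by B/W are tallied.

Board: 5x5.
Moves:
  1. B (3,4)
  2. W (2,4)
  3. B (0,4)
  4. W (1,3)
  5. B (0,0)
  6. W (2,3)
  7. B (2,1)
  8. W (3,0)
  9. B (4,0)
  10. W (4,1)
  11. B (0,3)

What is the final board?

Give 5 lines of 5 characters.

Move 1: B@(3,4) -> caps B=0 W=0
Move 2: W@(2,4) -> caps B=0 W=0
Move 3: B@(0,4) -> caps B=0 W=0
Move 4: W@(1,3) -> caps B=0 W=0
Move 5: B@(0,0) -> caps B=0 W=0
Move 6: W@(2,3) -> caps B=0 W=0
Move 7: B@(2,1) -> caps B=0 W=0
Move 8: W@(3,0) -> caps B=0 W=0
Move 9: B@(4,0) -> caps B=0 W=0
Move 10: W@(4,1) -> caps B=0 W=1
Move 11: B@(0,3) -> caps B=0 W=1

Answer: B..BB
...W.
.B.WW
W...B
.W...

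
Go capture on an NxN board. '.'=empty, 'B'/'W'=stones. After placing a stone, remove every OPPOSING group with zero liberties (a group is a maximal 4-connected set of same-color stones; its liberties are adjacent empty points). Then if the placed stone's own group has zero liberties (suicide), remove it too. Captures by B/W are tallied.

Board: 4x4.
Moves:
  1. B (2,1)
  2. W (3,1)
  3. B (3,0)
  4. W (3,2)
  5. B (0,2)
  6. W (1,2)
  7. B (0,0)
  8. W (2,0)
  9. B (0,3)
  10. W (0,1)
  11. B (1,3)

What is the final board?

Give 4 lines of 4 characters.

Move 1: B@(2,1) -> caps B=0 W=0
Move 2: W@(3,1) -> caps B=0 W=0
Move 3: B@(3,0) -> caps B=0 W=0
Move 4: W@(3,2) -> caps B=0 W=0
Move 5: B@(0,2) -> caps B=0 W=0
Move 6: W@(1,2) -> caps B=0 W=0
Move 7: B@(0,0) -> caps B=0 W=0
Move 8: W@(2,0) -> caps B=0 W=1
Move 9: B@(0,3) -> caps B=0 W=1
Move 10: W@(0,1) -> caps B=0 W=1
Move 11: B@(1,3) -> caps B=0 W=1

Answer: BWBB
..WB
WB..
.WW.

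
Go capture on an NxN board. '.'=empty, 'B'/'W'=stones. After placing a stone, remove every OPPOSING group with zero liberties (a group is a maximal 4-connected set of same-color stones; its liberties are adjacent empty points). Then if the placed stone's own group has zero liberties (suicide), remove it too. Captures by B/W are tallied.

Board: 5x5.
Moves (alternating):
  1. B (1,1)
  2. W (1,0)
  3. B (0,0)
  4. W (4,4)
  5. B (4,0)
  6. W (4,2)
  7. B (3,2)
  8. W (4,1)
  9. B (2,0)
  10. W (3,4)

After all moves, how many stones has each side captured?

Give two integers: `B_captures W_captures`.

Answer: 1 0

Derivation:
Move 1: B@(1,1) -> caps B=0 W=0
Move 2: W@(1,0) -> caps B=0 W=0
Move 3: B@(0,0) -> caps B=0 W=0
Move 4: W@(4,4) -> caps B=0 W=0
Move 5: B@(4,0) -> caps B=0 W=0
Move 6: W@(4,2) -> caps B=0 W=0
Move 7: B@(3,2) -> caps B=0 W=0
Move 8: W@(4,1) -> caps B=0 W=0
Move 9: B@(2,0) -> caps B=1 W=0
Move 10: W@(3,4) -> caps B=1 W=0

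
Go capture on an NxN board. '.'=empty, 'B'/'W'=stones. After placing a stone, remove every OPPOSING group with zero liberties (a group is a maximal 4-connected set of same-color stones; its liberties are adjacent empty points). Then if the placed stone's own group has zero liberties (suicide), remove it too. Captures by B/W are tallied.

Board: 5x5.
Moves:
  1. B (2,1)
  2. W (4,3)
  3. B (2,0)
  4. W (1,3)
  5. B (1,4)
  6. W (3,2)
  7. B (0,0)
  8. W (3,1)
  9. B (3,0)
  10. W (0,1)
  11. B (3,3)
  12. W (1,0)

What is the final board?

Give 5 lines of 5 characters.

Move 1: B@(2,1) -> caps B=0 W=0
Move 2: W@(4,3) -> caps B=0 W=0
Move 3: B@(2,0) -> caps B=0 W=0
Move 4: W@(1,3) -> caps B=0 W=0
Move 5: B@(1,4) -> caps B=0 W=0
Move 6: W@(3,2) -> caps B=0 W=0
Move 7: B@(0,0) -> caps B=0 W=0
Move 8: W@(3,1) -> caps B=0 W=0
Move 9: B@(3,0) -> caps B=0 W=0
Move 10: W@(0,1) -> caps B=0 W=0
Move 11: B@(3,3) -> caps B=0 W=0
Move 12: W@(1,0) -> caps B=0 W=1

Answer: .W...
W..WB
BB...
BWWB.
...W.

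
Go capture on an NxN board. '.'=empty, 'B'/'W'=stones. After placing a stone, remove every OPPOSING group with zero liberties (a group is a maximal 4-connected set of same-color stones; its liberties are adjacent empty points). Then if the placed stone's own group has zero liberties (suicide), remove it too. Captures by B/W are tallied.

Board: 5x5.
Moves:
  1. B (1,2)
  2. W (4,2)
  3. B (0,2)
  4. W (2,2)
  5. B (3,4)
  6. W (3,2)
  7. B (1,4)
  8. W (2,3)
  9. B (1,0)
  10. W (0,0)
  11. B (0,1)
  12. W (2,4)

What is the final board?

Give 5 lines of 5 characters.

Move 1: B@(1,2) -> caps B=0 W=0
Move 2: W@(4,2) -> caps B=0 W=0
Move 3: B@(0,2) -> caps B=0 W=0
Move 4: W@(2,2) -> caps B=0 W=0
Move 5: B@(3,4) -> caps B=0 W=0
Move 6: W@(3,2) -> caps B=0 W=0
Move 7: B@(1,4) -> caps B=0 W=0
Move 8: W@(2,3) -> caps B=0 W=0
Move 9: B@(1,0) -> caps B=0 W=0
Move 10: W@(0,0) -> caps B=0 W=0
Move 11: B@(0,1) -> caps B=1 W=0
Move 12: W@(2,4) -> caps B=1 W=0

Answer: .BB..
B.B.B
..WWW
..W.B
..W..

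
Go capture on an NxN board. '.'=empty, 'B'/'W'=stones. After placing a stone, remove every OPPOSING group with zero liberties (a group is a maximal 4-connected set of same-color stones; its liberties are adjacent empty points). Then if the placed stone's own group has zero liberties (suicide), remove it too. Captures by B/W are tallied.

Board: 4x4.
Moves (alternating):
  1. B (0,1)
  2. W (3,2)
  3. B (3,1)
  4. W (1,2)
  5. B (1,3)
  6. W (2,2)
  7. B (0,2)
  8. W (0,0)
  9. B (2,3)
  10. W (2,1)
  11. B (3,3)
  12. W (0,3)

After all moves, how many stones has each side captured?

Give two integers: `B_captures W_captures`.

Move 1: B@(0,1) -> caps B=0 W=0
Move 2: W@(3,2) -> caps B=0 W=0
Move 3: B@(3,1) -> caps B=0 W=0
Move 4: W@(1,2) -> caps B=0 W=0
Move 5: B@(1,3) -> caps B=0 W=0
Move 6: W@(2,2) -> caps B=0 W=0
Move 7: B@(0,2) -> caps B=0 W=0
Move 8: W@(0,0) -> caps B=0 W=0
Move 9: B@(2,3) -> caps B=0 W=0
Move 10: W@(2,1) -> caps B=0 W=0
Move 11: B@(3,3) -> caps B=0 W=0
Move 12: W@(0,3) -> caps B=0 W=3

Answer: 0 3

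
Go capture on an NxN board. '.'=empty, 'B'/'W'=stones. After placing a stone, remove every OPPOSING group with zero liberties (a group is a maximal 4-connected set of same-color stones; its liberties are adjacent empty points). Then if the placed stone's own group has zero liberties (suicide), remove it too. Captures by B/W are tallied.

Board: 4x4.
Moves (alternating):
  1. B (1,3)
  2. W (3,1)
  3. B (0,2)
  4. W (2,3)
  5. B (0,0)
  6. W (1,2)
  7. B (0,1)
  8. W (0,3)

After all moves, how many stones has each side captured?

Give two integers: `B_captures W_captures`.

Answer: 0 1

Derivation:
Move 1: B@(1,3) -> caps B=0 W=0
Move 2: W@(3,1) -> caps B=0 W=0
Move 3: B@(0,2) -> caps B=0 W=0
Move 4: W@(2,3) -> caps B=0 W=0
Move 5: B@(0,0) -> caps B=0 W=0
Move 6: W@(1,2) -> caps B=0 W=0
Move 7: B@(0,1) -> caps B=0 W=0
Move 8: W@(0,3) -> caps B=0 W=1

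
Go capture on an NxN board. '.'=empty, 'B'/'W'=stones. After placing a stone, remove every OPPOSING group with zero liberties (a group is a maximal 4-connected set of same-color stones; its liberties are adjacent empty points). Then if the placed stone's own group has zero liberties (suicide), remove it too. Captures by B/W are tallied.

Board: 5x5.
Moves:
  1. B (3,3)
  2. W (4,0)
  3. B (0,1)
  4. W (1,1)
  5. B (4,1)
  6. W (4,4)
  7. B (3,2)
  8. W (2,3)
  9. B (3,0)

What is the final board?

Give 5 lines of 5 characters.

Answer: .B...
.W...
...W.
B.BB.
.B..W

Derivation:
Move 1: B@(3,3) -> caps B=0 W=0
Move 2: W@(4,0) -> caps B=0 W=0
Move 3: B@(0,1) -> caps B=0 W=0
Move 4: W@(1,1) -> caps B=0 W=0
Move 5: B@(4,1) -> caps B=0 W=0
Move 6: W@(4,4) -> caps B=0 W=0
Move 7: B@(3,2) -> caps B=0 W=0
Move 8: W@(2,3) -> caps B=0 W=0
Move 9: B@(3,0) -> caps B=1 W=0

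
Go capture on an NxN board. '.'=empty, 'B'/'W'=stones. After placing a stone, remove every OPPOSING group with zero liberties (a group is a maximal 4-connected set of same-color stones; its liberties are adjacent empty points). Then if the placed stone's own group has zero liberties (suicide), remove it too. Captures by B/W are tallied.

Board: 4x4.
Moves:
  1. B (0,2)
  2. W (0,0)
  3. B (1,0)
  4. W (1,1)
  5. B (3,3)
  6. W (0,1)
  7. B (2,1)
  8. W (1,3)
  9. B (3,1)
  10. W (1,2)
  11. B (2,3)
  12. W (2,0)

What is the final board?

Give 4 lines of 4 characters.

Move 1: B@(0,2) -> caps B=0 W=0
Move 2: W@(0,0) -> caps B=0 W=0
Move 3: B@(1,0) -> caps B=0 W=0
Move 4: W@(1,1) -> caps B=0 W=0
Move 5: B@(3,3) -> caps B=0 W=0
Move 6: W@(0,1) -> caps B=0 W=0
Move 7: B@(2,1) -> caps B=0 W=0
Move 8: W@(1,3) -> caps B=0 W=0
Move 9: B@(3,1) -> caps B=0 W=0
Move 10: W@(1,2) -> caps B=0 W=0
Move 11: B@(2,3) -> caps B=0 W=0
Move 12: W@(2,0) -> caps B=0 W=1

Answer: WWB.
.WWW
WB.B
.B.B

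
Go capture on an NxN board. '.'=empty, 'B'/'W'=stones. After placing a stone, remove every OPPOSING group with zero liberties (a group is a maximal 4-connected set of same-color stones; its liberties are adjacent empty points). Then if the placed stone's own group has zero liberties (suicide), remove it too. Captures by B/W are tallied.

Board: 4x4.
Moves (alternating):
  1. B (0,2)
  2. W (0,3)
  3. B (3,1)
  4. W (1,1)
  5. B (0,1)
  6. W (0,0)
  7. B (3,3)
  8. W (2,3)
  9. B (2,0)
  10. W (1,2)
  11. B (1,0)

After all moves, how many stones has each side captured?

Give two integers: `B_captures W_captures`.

Answer: 0 2

Derivation:
Move 1: B@(0,2) -> caps B=0 W=0
Move 2: W@(0,3) -> caps B=0 W=0
Move 3: B@(3,1) -> caps B=0 W=0
Move 4: W@(1,1) -> caps B=0 W=0
Move 5: B@(0,1) -> caps B=0 W=0
Move 6: W@(0,0) -> caps B=0 W=0
Move 7: B@(3,3) -> caps B=0 W=0
Move 8: W@(2,3) -> caps B=0 W=0
Move 9: B@(2,0) -> caps B=0 W=0
Move 10: W@(1,2) -> caps B=0 W=2
Move 11: B@(1,0) -> caps B=0 W=2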